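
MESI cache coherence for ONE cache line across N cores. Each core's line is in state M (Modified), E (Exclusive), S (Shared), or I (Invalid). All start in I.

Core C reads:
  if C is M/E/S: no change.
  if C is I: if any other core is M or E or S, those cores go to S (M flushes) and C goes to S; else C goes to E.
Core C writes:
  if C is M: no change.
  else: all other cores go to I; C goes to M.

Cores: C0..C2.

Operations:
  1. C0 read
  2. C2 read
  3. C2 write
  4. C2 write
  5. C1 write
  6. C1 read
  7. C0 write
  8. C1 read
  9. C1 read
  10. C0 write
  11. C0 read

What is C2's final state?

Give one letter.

Answer: I

Derivation:
Op 1: C0 read [C0 read from I: no other sharers -> C0=E (exclusive)] -> [E,I,I]
Op 2: C2 read [C2 read from I: others=['C0=E'] -> C2=S, others downsized to S] -> [S,I,S]
Op 3: C2 write [C2 write: invalidate ['C0=S'] -> C2=M] -> [I,I,M]
Op 4: C2 write [C2 write: already M (modified), no change] -> [I,I,M]
Op 5: C1 write [C1 write: invalidate ['C2=M'] -> C1=M] -> [I,M,I]
Op 6: C1 read [C1 read: already in M, no change] -> [I,M,I]
Op 7: C0 write [C0 write: invalidate ['C1=M'] -> C0=M] -> [M,I,I]
Op 8: C1 read [C1 read from I: others=['C0=M'] -> C1=S, others downsized to S] -> [S,S,I]
Op 9: C1 read [C1 read: already in S, no change] -> [S,S,I]
Op 10: C0 write [C0 write: invalidate ['C1=S'] -> C0=M] -> [M,I,I]
Op 11: C0 read [C0 read: already in M, no change] -> [M,I,I]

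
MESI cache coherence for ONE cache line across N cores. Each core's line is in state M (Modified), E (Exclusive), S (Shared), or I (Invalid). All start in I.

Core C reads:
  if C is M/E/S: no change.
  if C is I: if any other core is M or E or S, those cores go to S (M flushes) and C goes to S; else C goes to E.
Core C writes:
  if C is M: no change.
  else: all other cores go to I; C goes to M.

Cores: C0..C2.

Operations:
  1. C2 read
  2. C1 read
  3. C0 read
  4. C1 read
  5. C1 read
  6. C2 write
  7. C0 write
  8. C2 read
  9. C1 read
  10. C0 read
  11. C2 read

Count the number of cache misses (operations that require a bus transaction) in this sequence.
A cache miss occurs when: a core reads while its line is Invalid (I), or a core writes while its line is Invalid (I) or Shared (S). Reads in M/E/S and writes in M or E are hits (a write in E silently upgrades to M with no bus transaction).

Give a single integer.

Answer: 7

Derivation:
Op 1: C2 read [C2 read from I: no other sharers -> C2=E (exclusive)] -> [I,I,E] [MISS #1: read from I]
Op 2: C1 read [C1 read from I: others=['C2=E'] -> C1=S, others downsized to S] -> [I,S,S] [MISS #2: read from I]
Op 3: C0 read [C0 read from I: others=['C1=S', 'C2=S'] -> C0=S, others downsized to S] -> [S,S,S] [MISS #3: read from I]
Op 4: C1 read [C1 read: already in S, no change] -> [S,S,S] [hit: read from S]
Op 5: C1 read [C1 read: already in S, no change] -> [S,S,S] [hit: read from S]
Op 6: C2 write [C2 write: invalidate ['C0=S', 'C1=S'] -> C2=M] -> [I,I,M] [MISS #4: write from S]
Op 7: C0 write [C0 write: invalidate ['C2=M'] -> C0=M] -> [M,I,I] [MISS #5: write from I]
Op 8: C2 read [C2 read from I: others=['C0=M'] -> C2=S, others downsized to S] -> [S,I,S] [MISS #6: read from I]
Op 9: C1 read [C1 read from I: others=['C0=S', 'C2=S'] -> C1=S, others downsized to S] -> [S,S,S] [MISS #7: read from I]
Op 10: C0 read [C0 read: already in S, no change] -> [S,S,S] [hit: read from S]
Op 11: C2 read [C2 read: already in S, no change] -> [S,S,S] [hit: read from S]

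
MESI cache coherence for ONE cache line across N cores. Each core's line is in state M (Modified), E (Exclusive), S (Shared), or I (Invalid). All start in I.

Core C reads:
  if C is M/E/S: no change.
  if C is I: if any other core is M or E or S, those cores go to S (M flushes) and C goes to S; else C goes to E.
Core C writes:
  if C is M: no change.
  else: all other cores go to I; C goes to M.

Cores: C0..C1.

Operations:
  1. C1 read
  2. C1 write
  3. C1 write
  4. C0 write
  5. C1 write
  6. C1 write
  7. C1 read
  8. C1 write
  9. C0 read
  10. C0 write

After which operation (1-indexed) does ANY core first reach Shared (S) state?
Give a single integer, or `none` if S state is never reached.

Op 1: C1 read [C1 read from I: no other sharers -> C1=E (exclusive)] -> [I,E]
Op 2: C1 write [C1 write: invalidate none -> C1=M] -> [I,M]
Op 3: C1 write [C1 write: already M (modified), no change] -> [I,M]
Op 4: C0 write [C0 write: invalidate ['C1=M'] -> C0=M] -> [M,I]
Op 5: C1 write [C1 write: invalidate ['C0=M'] -> C1=M] -> [I,M]
Op 6: C1 write [C1 write: already M (modified), no change] -> [I,M]
Op 7: C1 read [C1 read: already in M, no change] -> [I,M]
Op 8: C1 write [C1 write: already M (modified), no change] -> [I,M]
Op 9: C0 read [C0 read from I: others=['C1=M'] -> C0=S, others downsized to S] -> [S,S]
  -> First S state at op 9; remaining ops need not be traced.

Answer: 9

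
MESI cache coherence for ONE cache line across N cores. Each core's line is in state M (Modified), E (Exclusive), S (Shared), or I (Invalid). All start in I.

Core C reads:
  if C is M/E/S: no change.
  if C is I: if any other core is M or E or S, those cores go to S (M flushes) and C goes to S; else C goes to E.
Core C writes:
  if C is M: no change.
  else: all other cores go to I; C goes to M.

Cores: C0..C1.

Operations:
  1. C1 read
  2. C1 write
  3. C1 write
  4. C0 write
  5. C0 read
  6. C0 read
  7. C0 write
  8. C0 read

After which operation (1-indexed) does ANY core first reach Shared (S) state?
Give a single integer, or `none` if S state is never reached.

Answer: none

Derivation:
Op 1: C1 read [C1 read from I: no other sharers -> C1=E (exclusive)] -> [I,E]
Op 2: C1 write [C1 write: invalidate none -> C1=M] -> [I,M]
Op 3: C1 write [C1 write: already M (modified), no change] -> [I,M]
Op 4: C0 write [C0 write: invalidate ['C1=M'] -> C0=M] -> [M,I]
Op 5: C0 read [C0 read: already in M, no change] -> [M,I]
Op 6: C0 read [C0 read: already in M, no change] -> [M,I]
Op 7: C0 write [C0 write: already M (modified), no change] -> [M,I]
Op 8: C0 read [C0 read: already in M, no change] -> [M,I]
S state never reached in this sequence.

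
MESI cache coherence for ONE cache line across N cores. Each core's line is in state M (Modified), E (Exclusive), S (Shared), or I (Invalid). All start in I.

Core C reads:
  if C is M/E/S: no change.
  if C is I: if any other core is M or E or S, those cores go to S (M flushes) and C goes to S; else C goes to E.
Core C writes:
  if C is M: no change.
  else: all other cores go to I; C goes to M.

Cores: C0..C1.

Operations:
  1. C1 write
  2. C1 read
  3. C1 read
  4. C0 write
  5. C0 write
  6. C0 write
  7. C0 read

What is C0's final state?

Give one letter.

Answer: M

Derivation:
Op 1: C1 write [C1 write: invalidate none -> C1=M] -> [I,M]
Op 2: C1 read [C1 read: already in M, no change] -> [I,M]
Op 3: C1 read [C1 read: already in M, no change] -> [I,M]
Op 4: C0 write [C0 write: invalidate ['C1=M'] -> C0=M] -> [M,I]
Op 5: C0 write [C0 write: already M (modified), no change] -> [M,I]
Op 6: C0 write [C0 write: already M (modified), no change] -> [M,I]
Op 7: C0 read [C0 read: already in M, no change] -> [M,I]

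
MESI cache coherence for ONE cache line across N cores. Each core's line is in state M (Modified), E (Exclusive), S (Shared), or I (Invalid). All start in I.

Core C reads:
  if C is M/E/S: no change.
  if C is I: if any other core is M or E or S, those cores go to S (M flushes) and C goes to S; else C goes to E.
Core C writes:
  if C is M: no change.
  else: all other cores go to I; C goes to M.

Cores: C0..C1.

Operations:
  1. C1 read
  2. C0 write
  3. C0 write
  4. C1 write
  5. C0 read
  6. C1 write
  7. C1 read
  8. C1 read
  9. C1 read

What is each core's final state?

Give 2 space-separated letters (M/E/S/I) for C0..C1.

Answer: I M

Derivation:
Op 1: C1 read [C1 read from I: no other sharers -> C1=E (exclusive)] -> [I,E]
Op 2: C0 write [C0 write: invalidate ['C1=E'] -> C0=M] -> [M,I]
Op 3: C0 write [C0 write: already M (modified), no change] -> [M,I]
Op 4: C1 write [C1 write: invalidate ['C0=M'] -> C1=M] -> [I,M]
Op 5: C0 read [C0 read from I: others=['C1=M'] -> C0=S, others downsized to S] -> [S,S]
Op 6: C1 write [C1 write: invalidate ['C0=S'] -> C1=M] -> [I,M]
Op 7: C1 read [C1 read: already in M, no change] -> [I,M]
Op 8: C1 read [C1 read: already in M, no change] -> [I,M]
Op 9: C1 read [C1 read: already in M, no change] -> [I,M]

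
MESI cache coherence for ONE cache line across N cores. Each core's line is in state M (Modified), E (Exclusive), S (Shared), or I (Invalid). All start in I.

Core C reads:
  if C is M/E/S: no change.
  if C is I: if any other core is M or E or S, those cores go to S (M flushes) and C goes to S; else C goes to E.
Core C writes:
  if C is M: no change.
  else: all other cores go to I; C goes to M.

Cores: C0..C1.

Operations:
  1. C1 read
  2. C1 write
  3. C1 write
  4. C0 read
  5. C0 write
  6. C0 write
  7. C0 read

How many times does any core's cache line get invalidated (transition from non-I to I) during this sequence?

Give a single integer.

Answer: 1

Derivation:
Op 1: C1 read [C1 read from I: no other sharers -> C1=E (exclusive)] -> [I,E] (invalidations this op: 0; running total: 0)
Op 2: C1 write [C1 write: invalidate none -> C1=M] -> [I,M] (invalidations this op: 0; running total: 0)
Op 3: C1 write [C1 write: already M (modified), no change] -> [I,M] (invalidations this op: 0; running total: 0)
Op 4: C0 read [C0 read from I: others=['C1=M'] -> C0=S, others downsized to S] -> [S,S] (invalidations this op: 0; running total: 0)
Op 5: C0 write [C0 write: invalidate ['C1=S'] -> C0=M] -> [M,I] (invalidations this op: 1; running total: 1)
Op 6: C0 write [C0 write: already M (modified), no change] -> [M,I] (invalidations this op: 0; running total: 1)
Op 7: C0 read [C0 read: already in M, no change] -> [M,I] (invalidations this op: 0; running total: 1)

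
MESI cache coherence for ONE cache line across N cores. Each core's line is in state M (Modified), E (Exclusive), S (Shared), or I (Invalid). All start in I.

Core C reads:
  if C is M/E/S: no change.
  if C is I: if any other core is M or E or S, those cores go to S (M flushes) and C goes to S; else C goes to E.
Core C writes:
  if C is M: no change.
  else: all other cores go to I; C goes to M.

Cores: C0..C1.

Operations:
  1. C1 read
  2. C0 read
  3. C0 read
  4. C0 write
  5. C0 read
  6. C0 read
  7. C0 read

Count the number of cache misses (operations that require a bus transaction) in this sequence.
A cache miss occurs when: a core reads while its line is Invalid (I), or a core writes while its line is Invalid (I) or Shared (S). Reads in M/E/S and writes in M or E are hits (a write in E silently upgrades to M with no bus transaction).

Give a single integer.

Op 1: C1 read [C1 read from I: no other sharers -> C1=E (exclusive)] -> [I,E] [MISS #1: read from I]
Op 2: C0 read [C0 read from I: others=['C1=E'] -> C0=S, others downsized to S] -> [S,S] [MISS #2: read from I]
Op 3: C0 read [C0 read: already in S, no change] -> [S,S] [hit: read from S]
Op 4: C0 write [C0 write: invalidate ['C1=S'] -> C0=M] -> [M,I] [MISS #3: write from S]
Op 5: C0 read [C0 read: already in M, no change] -> [M,I] [hit: read from M]
Op 6: C0 read [C0 read: already in M, no change] -> [M,I] [hit: read from M]
Op 7: C0 read [C0 read: already in M, no change] -> [M,I] [hit: read from M]

Answer: 3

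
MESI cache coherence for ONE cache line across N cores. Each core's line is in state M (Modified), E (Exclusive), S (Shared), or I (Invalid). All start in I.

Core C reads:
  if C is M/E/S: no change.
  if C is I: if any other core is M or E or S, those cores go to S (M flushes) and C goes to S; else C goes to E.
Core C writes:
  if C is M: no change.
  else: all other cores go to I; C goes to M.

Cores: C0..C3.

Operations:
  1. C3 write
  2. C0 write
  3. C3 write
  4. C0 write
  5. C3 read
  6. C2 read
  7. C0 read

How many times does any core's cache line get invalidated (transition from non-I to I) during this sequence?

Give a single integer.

Answer: 3

Derivation:
Op 1: C3 write [C3 write: invalidate none -> C3=M] -> [I,I,I,M] (invalidations this op: 0; running total: 0)
Op 2: C0 write [C0 write: invalidate ['C3=M'] -> C0=M] -> [M,I,I,I] (invalidations this op: 1; running total: 1)
Op 3: C3 write [C3 write: invalidate ['C0=M'] -> C3=M] -> [I,I,I,M] (invalidations this op: 1; running total: 2)
Op 4: C0 write [C0 write: invalidate ['C3=M'] -> C0=M] -> [M,I,I,I] (invalidations this op: 1; running total: 3)
Op 5: C3 read [C3 read from I: others=['C0=M'] -> C3=S, others downsized to S] -> [S,I,I,S] (invalidations this op: 0; running total: 3)
Op 6: C2 read [C2 read from I: others=['C0=S', 'C3=S'] -> C2=S, others downsized to S] -> [S,I,S,S] (invalidations this op: 0; running total: 3)
Op 7: C0 read [C0 read: already in S, no change] -> [S,I,S,S] (invalidations this op: 0; running total: 3)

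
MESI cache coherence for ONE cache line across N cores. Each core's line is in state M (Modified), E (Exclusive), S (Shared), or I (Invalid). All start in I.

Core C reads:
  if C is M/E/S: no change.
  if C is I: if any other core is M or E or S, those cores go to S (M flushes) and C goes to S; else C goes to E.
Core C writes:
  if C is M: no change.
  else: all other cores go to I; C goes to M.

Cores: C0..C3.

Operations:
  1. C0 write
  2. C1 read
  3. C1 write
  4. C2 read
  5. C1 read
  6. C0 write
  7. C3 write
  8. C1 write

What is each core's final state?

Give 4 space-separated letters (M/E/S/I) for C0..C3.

Op 1: C0 write [C0 write: invalidate none -> C0=M] -> [M,I,I,I]
Op 2: C1 read [C1 read from I: others=['C0=M'] -> C1=S, others downsized to S] -> [S,S,I,I]
Op 3: C1 write [C1 write: invalidate ['C0=S'] -> C1=M] -> [I,M,I,I]
Op 4: C2 read [C2 read from I: others=['C1=M'] -> C2=S, others downsized to S] -> [I,S,S,I]
Op 5: C1 read [C1 read: already in S, no change] -> [I,S,S,I]
Op 6: C0 write [C0 write: invalidate ['C1=S', 'C2=S'] -> C0=M] -> [M,I,I,I]
Op 7: C3 write [C3 write: invalidate ['C0=M'] -> C3=M] -> [I,I,I,M]
Op 8: C1 write [C1 write: invalidate ['C3=M'] -> C1=M] -> [I,M,I,I]

Answer: I M I I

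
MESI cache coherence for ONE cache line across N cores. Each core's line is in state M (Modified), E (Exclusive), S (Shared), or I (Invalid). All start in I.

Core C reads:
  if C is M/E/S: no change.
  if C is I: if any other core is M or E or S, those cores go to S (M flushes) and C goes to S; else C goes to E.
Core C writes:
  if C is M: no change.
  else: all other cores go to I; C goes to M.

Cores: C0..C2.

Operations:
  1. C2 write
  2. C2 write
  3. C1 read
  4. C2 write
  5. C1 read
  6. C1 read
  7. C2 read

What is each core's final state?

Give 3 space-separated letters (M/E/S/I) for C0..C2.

Op 1: C2 write [C2 write: invalidate none -> C2=M] -> [I,I,M]
Op 2: C2 write [C2 write: already M (modified), no change] -> [I,I,M]
Op 3: C1 read [C1 read from I: others=['C2=M'] -> C1=S, others downsized to S] -> [I,S,S]
Op 4: C2 write [C2 write: invalidate ['C1=S'] -> C2=M] -> [I,I,M]
Op 5: C1 read [C1 read from I: others=['C2=M'] -> C1=S, others downsized to S] -> [I,S,S]
Op 6: C1 read [C1 read: already in S, no change] -> [I,S,S]
Op 7: C2 read [C2 read: already in S, no change] -> [I,S,S]

Answer: I S S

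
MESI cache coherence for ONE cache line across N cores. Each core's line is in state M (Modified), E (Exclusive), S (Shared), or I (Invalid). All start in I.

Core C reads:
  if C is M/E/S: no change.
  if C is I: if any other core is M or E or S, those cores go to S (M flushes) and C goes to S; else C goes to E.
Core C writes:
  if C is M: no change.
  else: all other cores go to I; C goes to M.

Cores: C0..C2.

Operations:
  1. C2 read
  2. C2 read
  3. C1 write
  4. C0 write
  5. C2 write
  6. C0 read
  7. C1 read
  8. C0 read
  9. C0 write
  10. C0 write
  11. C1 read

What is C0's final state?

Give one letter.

Op 1: C2 read [C2 read from I: no other sharers -> C2=E (exclusive)] -> [I,I,E]
Op 2: C2 read [C2 read: already in E, no change] -> [I,I,E]
Op 3: C1 write [C1 write: invalidate ['C2=E'] -> C1=M] -> [I,M,I]
Op 4: C0 write [C0 write: invalidate ['C1=M'] -> C0=M] -> [M,I,I]
Op 5: C2 write [C2 write: invalidate ['C0=M'] -> C2=M] -> [I,I,M]
Op 6: C0 read [C0 read from I: others=['C2=M'] -> C0=S, others downsized to S] -> [S,I,S]
Op 7: C1 read [C1 read from I: others=['C0=S', 'C2=S'] -> C1=S, others downsized to S] -> [S,S,S]
Op 8: C0 read [C0 read: already in S, no change] -> [S,S,S]
Op 9: C0 write [C0 write: invalidate ['C1=S', 'C2=S'] -> C0=M] -> [M,I,I]
Op 10: C0 write [C0 write: already M (modified), no change] -> [M,I,I]
Op 11: C1 read [C1 read from I: others=['C0=M'] -> C1=S, others downsized to S] -> [S,S,I]

Answer: S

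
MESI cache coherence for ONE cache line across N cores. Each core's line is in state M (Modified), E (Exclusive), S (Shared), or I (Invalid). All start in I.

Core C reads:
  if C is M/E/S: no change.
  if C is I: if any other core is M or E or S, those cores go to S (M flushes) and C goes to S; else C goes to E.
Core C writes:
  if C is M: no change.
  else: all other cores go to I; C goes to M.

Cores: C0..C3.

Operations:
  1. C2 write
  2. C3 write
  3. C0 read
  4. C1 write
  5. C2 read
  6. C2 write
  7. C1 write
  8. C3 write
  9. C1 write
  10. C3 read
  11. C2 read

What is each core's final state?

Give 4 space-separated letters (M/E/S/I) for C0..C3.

Answer: I S S S

Derivation:
Op 1: C2 write [C2 write: invalidate none -> C2=M] -> [I,I,M,I]
Op 2: C3 write [C3 write: invalidate ['C2=M'] -> C3=M] -> [I,I,I,M]
Op 3: C0 read [C0 read from I: others=['C3=M'] -> C0=S, others downsized to S] -> [S,I,I,S]
Op 4: C1 write [C1 write: invalidate ['C0=S', 'C3=S'] -> C1=M] -> [I,M,I,I]
Op 5: C2 read [C2 read from I: others=['C1=M'] -> C2=S, others downsized to S] -> [I,S,S,I]
Op 6: C2 write [C2 write: invalidate ['C1=S'] -> C2=M] -> [I,I,M,I]
Op 7: C1 write [C1 write: invalidate ['C2=M'] -> C1=M] -> [I,M,I,I]
Op 8: C3 write [C3 write: invalidate ['C1=M'] -> C3=M] -> [I,I,I,M]
Op 9: C1 write [C1 write: invalidate ['C3=M'] -> C1=M] -> [I,M,I,I]
Op 10: C3 read [C3 read from I: others=['C1=M'] -> C3=S, others downsized to S] -> [I,S,I,S]
Op 11: C2 read [C2 read from I: others=['C1=S', 'C3=S'] -> C2=S, others downsized to S] -> [I,S,S,S]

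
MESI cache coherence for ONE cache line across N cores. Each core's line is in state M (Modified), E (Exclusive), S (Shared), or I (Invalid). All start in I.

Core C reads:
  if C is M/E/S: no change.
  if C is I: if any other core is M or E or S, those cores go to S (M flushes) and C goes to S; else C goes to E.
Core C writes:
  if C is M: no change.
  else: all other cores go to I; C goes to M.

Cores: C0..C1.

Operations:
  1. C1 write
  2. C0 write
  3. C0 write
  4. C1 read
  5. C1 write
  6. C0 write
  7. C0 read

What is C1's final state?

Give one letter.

Answer: I

Derivation:
Op 1: C1 write [C1 write: invalidate none -> C1=M] -> [I,M]
Op 2: C0 write [C0 write: invalidate ['C1=M'] -> C0=M] -> [M,I]
Op 3: C0 write [C0 write: already M (modified), no change] -> [M,I]
Op 4: C1 read [C1 read from I: others=['C0=M'] -> C1=S, others downsized to S] -> [S,S]
Op 5: C1 write [C1 write: invalidate ['C0=S'] -> C1=M] -> [I,M]
Op 6: C0 write [C0 write: invalidate ['C1=M'] -> C0=M] -> [M,I]
Op 7: C0 read [C0 read: already in M, no change] -> [M,I]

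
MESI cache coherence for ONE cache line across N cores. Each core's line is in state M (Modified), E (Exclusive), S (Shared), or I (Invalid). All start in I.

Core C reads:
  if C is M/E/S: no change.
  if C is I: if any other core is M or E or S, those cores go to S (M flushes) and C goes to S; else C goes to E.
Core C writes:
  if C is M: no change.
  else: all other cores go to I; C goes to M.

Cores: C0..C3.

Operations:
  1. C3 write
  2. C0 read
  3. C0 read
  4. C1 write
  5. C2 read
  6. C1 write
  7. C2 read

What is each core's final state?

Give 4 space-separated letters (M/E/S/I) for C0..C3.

Op 1: C3 write [C3 write: invalidate none -> C3=M] -> [I,I,I,M]
Op 2: C0 read [C0 read from I: others=['C3=M'] -> C0=S, others downsized to S] -> [S,I,I,S]
Op 3: C0 read [C0 read: already in S, no change] -> [S,I,I,S]
Op 4: C1 write [C1 write: invalidate ['C0=S', 'C3=S'] -> C1=M] -> [I,M,I,I]
Op 5: C2 read [C2 read from I: others=['C1=M'] -> C2=S, others downsized to S] -> [I,S,S,I]
Op 6: C1 write [C1 write: invalidate ['C2=S'] -> C1=M] -> [I,M,I,I]
Op 7: C2 read [C2 read from I: others=['C1=M'] -> C2=S, others downsized to S] -> [I,S,S,I]

Answer: I S S I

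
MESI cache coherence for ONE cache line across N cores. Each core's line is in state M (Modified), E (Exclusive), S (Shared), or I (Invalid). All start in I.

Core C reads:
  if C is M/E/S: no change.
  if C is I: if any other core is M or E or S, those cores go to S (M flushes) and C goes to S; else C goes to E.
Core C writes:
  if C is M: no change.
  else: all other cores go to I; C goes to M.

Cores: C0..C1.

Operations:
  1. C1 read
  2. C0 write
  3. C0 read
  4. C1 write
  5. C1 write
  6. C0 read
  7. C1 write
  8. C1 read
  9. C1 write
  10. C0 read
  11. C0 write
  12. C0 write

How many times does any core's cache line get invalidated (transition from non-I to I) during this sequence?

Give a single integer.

Answer: 4

Derivation:
Op 1: C1 read [C1 read from I: no other sharers -> C1=E (exclusive)] -> [I,E] (invalidations this op: 0; running total: 0)
Op 2: C0 write [C0 write: invalidate ['C1=E'] -> C0=M] -> [M,I] (invalidations this op: 1; running total: 1)
Op 3: C0 read [C0 read: already in M, no change] -> [M,I] (invalidations this op: 0; running total: 1)
Op 4: C1 write [C1 write: invalidate ['C0=M'] -> C1=M] -> [I,M] (invalidations this op: 1; running total: 2)
Op 5: C1 write [C1 write: already M (modified), no change] -> [I,M] (invalidations this op: 0; running total: 2)
Op 6: C0 read [C0 read from I: others=['C1=M'] -> C0=S, others downsized to S] -> [S,S] (invalidations this op: 0; running total: 2)
Op 7: C1 write [C1 write: invalidate ['C0=S'] -> C1=M] -> [I,M] (invalidations this op: 1; running total: 3)
Op 8: C1 read [C1 read: already in M, no change] -> [I,M] (invalidations this op: 0; running total: 3)
Op 9: C1 write [C1 write: already M (modified), no change] -> [I,M] (invalidations this op: 0; running total: 3)
Op 10: C0 read [C0 read from I: others=['C1=M'] -> C0=S, others downsized to S] -> [S,S] (invalidations this op: 0; running total: 3)
Op 11: C0 write [C0 write: invalidate ['C1=S'] -> C0=M] -> [M,I] (invalidations this op: 1; running total: 4)
Op 12: C0 write [C0 write: already M (modified), no change] -> [M,I] (invalidations this op: 0; running total: 4)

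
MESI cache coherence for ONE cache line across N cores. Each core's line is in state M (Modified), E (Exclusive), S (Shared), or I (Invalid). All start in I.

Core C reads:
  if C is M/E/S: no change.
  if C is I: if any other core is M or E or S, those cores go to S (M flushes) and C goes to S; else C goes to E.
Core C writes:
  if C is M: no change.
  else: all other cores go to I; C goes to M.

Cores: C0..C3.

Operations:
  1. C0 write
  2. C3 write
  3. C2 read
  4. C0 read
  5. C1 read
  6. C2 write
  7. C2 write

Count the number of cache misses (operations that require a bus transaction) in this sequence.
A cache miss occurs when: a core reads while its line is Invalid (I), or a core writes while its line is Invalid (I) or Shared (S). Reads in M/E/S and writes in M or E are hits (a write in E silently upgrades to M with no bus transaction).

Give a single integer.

Answer: 6

Derivation:
Op 1: C0 write [C0 write: invalidate none -> C0=M] -> [M,I,I,I] [MISS #1: write from I]
Op 2: C3 write [C3 write: invalidate ['C0=M'] -> C3=M] -> [I,I,I,M] [MISS #2: write from I]
Op 3: C2 read [C2 read from I: others=['C3=M'] -> C2=S, others downsized to S] -> [I,I,S,S] [MISS #3: read from I]
Op 4: C0 read [C0 read from I: others=['C2=S', 'C3=S'] -> C0=S, others downsized to S] -> [S,I,S,S] [MISS #4: read from I]
Op 5: C1 read [C1 read from I: others=['C0=S', 'C2=S', 'C3=S'] -> C1=S, others downsized to S] -> [S,S,S,S] [MISS #5: read from I]
Op 6: C2 write [C2 write: invalidate ['C0=S', 'C1=S', 'C3=S'] -> C2=M] -> [I,I,M,I] [MISS #6: write from S]
Op 7: C2 write [C2 write: already M (modified), no change] -> [I,I,M,I] [hit: write from M]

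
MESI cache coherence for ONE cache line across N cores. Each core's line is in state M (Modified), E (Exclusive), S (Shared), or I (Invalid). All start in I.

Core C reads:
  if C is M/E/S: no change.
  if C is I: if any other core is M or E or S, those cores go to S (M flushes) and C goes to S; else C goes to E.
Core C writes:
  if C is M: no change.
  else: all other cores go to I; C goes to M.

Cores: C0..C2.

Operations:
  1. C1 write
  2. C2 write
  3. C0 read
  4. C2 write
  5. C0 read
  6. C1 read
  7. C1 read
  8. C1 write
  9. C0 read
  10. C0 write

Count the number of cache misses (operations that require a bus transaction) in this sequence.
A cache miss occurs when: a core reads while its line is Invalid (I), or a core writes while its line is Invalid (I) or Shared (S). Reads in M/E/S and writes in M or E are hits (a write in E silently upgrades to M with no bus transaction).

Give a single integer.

Op 1: C1 write [C1 write: invalidate none -> C1=M] -> [I,M,I] [MISS #1: write from I]
Op 2: C2 write [C2 write: invalidate ['C1=M'] -> C2=M] -> [I,I,M] [MISS #2: write from I]
Op 3: C0 read [C0 read from I: others=['C2=M'] -> C0=S, others downsized to S] -> [S,I,S] [MISS #3: read from I]
Op 4: C2 write [C2 write: invalidate ['C0=S'] -> C2=M] -> [I,I,M] [MISS #4: write from S]
Op 5: C0 read [C0 read from I: others=['C2=M'] -> C0=S, others downsized to S] -> [S,I,S] [MISS #5: read from I]
Op 6: C1 read [C1 read from I: others=['C0=S', 'C2=S'] -> C1=S, others downsized to S] -> [S,S,S] [MISS #6: read from I]
Op 7: C1 read [C1 read: already in S, no change] -> [S,S,S] [hit: read from S]
Op 8: C1 write [C1 write: invalidate ['C0=S', 'C2=S'] -> C1=M] -> [I,M,I] [MISS #7: write from S]
Op 9: C0 read [C0 read from I: others=['C1=M'] -> C0=S, others downsized to S] -> [S,S,I] [MISS #8: read from I]
Op 10: C0 write [C0 write: invalidate ['C1=S'] -> C0=M] -> [M,I,I] [MISS #9: write from S]

Answer: 9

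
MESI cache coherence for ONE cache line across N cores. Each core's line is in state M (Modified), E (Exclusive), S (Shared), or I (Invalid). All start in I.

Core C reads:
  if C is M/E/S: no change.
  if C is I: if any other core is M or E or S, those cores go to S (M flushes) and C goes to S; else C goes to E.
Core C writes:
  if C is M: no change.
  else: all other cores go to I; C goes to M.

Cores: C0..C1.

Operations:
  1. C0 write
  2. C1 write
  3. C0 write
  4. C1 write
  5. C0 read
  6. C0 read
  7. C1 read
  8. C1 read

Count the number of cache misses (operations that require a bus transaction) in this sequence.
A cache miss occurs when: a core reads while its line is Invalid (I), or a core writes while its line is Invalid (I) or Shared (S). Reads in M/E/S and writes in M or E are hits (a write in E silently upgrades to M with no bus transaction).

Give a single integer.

Op 1: C0 write [C0 write: invalidate none -> C0=M] -> [M,I] [MISS #1: write from I]
Op 2: C1 write [C1 write: invalidate ['C0=M'] -> C1=M] -> [I,M] [MISS #2: write from I]
Op 3: C0 write [C0 write: invalidate ['C1=M'] -> C0=M] -> [M,I] [MISS #3: write from I]
Op 4: C1 write [C1 write: invalidate ['C0=M'] -> C1=M] -> [I,M] [MISS #4: write from I]
Op 5: C0 read [C0 read from I: others=['C1=M'] -> C0=S, others downsized to S] -> [S,S] [MISS #5: read from I]
Op 6: C0 read [C0 read: already in S, no change] -> [S,S] [hit: read from S]
Op 7: C1 read [C1 read: already in S, no change] -> [S,S] [hit: read from S]
Op 8: C1 read [C1 read: already in S, no change] -> [S,S] [hit: read from S]

Answer: 5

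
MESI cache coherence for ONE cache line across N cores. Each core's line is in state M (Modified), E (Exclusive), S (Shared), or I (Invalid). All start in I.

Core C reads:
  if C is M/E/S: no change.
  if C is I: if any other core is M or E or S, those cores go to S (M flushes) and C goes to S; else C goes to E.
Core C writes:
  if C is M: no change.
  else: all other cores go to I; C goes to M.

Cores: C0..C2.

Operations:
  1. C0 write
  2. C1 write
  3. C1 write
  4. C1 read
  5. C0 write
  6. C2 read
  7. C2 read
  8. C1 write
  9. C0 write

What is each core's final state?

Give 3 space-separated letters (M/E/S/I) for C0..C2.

Op 1: C0 write [C0 write: invalidate none -> C0=M] -> [M,I,I]
Op 2: C1 write [C1 write: invalidate ['C0=M'] -> C1=M] -> [I,M,I]
Op 3: C1 write [C1 write: already M (modified), no change] -> [I,M,I]
Op 4: C1 read [C1 read: already in M, no change] -> [I,M,I]
Op 5: C0 write [C0 write: invalidate ['C1=M'] -> C0=M] -> [M,I,I]
Op 6: C2 read [C2 read from I: others=['C0=M'] -> C2=S, others downsized to S] -> [S,I,S]
Op 7: C2 read [C2 read: already in S, no change] -> [S,I,S]
Op 8: C1 write [C1 write: invalidate ['C0=S', 'C2=S'] -> C1=M] -> [I,M,I]
Op 9: C0 write [C0 write: invalidate ['C1=M'] -> C0=M] -> [M,I,I]

Answer: M I I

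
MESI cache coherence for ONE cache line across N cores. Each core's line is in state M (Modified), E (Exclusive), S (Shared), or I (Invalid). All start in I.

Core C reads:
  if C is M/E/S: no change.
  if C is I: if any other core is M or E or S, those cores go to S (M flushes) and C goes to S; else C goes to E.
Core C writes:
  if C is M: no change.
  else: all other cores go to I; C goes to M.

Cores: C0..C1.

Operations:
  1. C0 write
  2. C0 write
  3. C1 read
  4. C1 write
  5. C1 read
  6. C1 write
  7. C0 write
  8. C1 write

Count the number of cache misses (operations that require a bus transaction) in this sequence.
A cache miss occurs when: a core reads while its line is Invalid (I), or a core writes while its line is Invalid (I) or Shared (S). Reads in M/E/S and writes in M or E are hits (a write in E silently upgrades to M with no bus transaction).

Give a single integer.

Answer: 5

Derivation:
Op 1: C0 write [C0 write: invalidate none -> C0=M] -> [M,I] [MISS #1: write from I]
Op 2: C0 write [C0 write: already M (modified), no change] -> [M,I] [hit: write from M]
Op 3: C1 read [C1 read from I: others=['C0=M'] -> C1=S, others downsized to S] -> [S,S] [MISS #2: read from I]
Op 4: C1 write [C1 write: invalidate ['C0=S'] -> C1=M] -> [I,M] [MISS #3: write from S]
Op 5: C1 read [C1 read: already in M, no change] -> [I,M] [hit: read from M]
Op 6: C1 write [C1 write: already M (modified), no change] -> [I,M] [hit: write from M]
Op 7: C0 write [C0 write: invalidate ['C1=M'] -> C0=M] -> [M,I] [MISS #4: write from I]
Op 8: C1 write [C1 write: invalidate ['C0=M'] -> C1=M] -> [I,M] [MISS #5: write from I]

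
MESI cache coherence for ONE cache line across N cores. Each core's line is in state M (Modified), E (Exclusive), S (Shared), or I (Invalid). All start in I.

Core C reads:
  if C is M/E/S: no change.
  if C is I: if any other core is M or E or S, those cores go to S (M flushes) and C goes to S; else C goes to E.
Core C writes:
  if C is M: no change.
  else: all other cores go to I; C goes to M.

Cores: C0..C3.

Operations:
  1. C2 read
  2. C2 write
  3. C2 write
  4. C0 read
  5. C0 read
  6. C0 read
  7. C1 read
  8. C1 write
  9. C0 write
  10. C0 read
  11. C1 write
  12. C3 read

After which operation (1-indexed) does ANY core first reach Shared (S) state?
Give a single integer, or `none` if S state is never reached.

Answer: 4

Derivation:
Op 1: C2 read [C2 read from I: no other sharers -> C2=E (exclusive)] -> [I,I,E,I]
Op 2: C2 write [C2 write: invalidate none -> C2=M] -> [I,I,M,I]
Op 3: C2 write [C2 write: already M (modified), no change] -> [I,I,M,I]
Op 4: C0 read [C0 read from I: others=['C2=M'] -> C0=S, others downsized to S] -> [S,I,S,I]
  -> First S state at op 4; remaining ops need not be traced.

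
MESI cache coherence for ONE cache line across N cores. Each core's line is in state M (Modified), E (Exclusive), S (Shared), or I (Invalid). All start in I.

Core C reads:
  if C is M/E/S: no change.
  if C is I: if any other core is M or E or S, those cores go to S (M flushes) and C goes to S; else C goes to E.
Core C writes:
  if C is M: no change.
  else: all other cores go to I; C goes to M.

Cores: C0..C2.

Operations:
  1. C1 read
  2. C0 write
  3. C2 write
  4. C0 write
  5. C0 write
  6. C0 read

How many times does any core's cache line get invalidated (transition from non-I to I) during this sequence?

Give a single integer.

Op 1: C1 read [C1 read from I: no other sharers -> C1=E (exclusive)] -> [I,E,I] (invalidations this op: 0; running total: 0)
Op 2: C0 write [C0 write: invalidate ['C1=E'] -> C0=M] -> [M,I,I] (invalidations this op: 1; running total: 1)
Op 3: C2 write [C2 write: invalidate ['C0=M'] -> C2=M] -> [I,I,M] (invalidations this op: 1; running total: 2)
Op 4: C0 write [C0 write: invalidate ['C2=M'] -> C0=M] -> [M,I,I] (invalidations this op: 1; running total: 3)
Op 5: C0 write [C0 write: already M (modified), no change] -> [M,I,I] (invalidations this op: 0; running total: 3)
Op 6: C0 read [C0 read: already in M, no change] -> [M,I,I] (invalidations this op: 0; running total: 3)

Answer: 3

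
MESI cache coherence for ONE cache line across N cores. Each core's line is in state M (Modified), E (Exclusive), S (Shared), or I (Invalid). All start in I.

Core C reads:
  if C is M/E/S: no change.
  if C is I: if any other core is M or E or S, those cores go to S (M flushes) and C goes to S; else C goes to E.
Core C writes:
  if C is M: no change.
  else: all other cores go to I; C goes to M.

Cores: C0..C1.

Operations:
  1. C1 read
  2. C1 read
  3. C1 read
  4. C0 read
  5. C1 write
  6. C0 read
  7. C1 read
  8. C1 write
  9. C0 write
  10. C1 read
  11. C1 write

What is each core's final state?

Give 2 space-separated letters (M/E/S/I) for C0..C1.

Answer: I M

Derivation:
Op 1: C1 read [C1 read from I: no other sharers -> C1=E (exclusive)] -> [I,E]
Op 2: C1 read [C1 read: already in E, no change] -> [I,E]
Op 3: C1 read [C1 read: already in E, no change] -> [I,E]
Op 4: C0 read [C0 read from I: others=['C1=E'] -> C0=S, others downsized to S] -> [S,S]
Op 5: C1 write [C1 write: invalidate ['C0=S'] -> C1=M] -> [I,M]
Op 6: C0 read [C0 read from I: others=['C1=M'] -> C0=S, others downsized to S] -> [S,S]
Op 7: C1 read [C1 read: already in S, no change] -> [S,S]
Op 8: C1 write [C1 write: invalidate ['C0=S'] -> C1=M] -> [I,M]
Op 9: C0 write [C0 write: invalidate ['C1=M'] -> C0=M] -> [M,I]
Op 10: C1 read [C1 read from I: others=['C0=M'] -> C1=S, others downsized to S] -> [S,S]
Op 11: C1 write [C1 write: invalidate ['C0=S'] -> C1=M] -> [I,M]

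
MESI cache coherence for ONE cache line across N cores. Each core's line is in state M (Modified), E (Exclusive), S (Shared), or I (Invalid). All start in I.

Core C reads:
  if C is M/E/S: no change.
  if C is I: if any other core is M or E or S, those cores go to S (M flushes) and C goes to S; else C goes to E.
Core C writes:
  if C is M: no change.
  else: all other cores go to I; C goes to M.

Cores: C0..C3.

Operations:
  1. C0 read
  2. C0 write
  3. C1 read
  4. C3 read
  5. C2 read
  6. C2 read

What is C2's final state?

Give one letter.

Answer: S

Derivation:
Op 1: C0 read [C0 read from I: no other sharers -> C0=E (exclusive)] -> [E,I,I,I]
Op 2: C0 write [C0 write: invalidate none -> C0=M] -> [M,I,I,I]
Op 3: C1 read [C1 read from I: others=['C0=M'] -> C1=S, others downsized to S] -> [S,S,I,I]
Op 4: C3 read [C3 read from I: others=['C0=S', 'C1=S'] -> C3=S, others downsized to S] -> [S,S,I,S]
Op 5: C2 read [C2 read from I: others=['C0=S', 'C1=S', 'C3=S'] -> C2=S, others downsized to S] -> [S,S,S,S]
Op 6: C2 read [C2 read: already in S, no change] -> [S,S,S,S]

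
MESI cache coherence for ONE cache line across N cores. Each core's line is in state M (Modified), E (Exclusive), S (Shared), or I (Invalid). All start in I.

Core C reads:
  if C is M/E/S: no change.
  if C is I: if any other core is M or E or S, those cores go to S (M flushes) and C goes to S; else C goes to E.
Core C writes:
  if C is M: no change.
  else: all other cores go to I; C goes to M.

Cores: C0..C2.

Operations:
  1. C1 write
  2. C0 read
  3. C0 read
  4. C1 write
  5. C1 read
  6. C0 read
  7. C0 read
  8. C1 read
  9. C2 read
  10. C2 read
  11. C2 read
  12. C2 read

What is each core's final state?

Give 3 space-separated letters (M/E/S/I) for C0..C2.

Answer: S S S

Derivation:
Op 1: C1 write [C1 write: invalidate none -> C1=M] -> [I,M,I]
Op 2: C0 read [C0 read from I: others=['C1=M'] -> C0=S, others downsized to S] -> [S,S,I]
Op 3: C0 read [C0 read: already in S, no change] -> [S,S,I]
Op 4: C1 write [C1 write: invalidate ['C0=S'] -> C1=M] -> [I,M,I]
Op 5: C1 read [C1 read: already in M, no change] -> [I,M,I]
Op 6: C0 read [C0 read from I: others=['C1=M'] -> C0=S, others downsized to S] -> [S,S,I]
Op 7: C0 read [C0 read: already in S, no change] -> [S,S,I]
Op 8: C1 read [C1 read: already in S, no change] -> [S,S,I]
Op 9: C2 read [C2 read from I: others=['C0=S', 'C1=S'] -> C2=S, others downsized to S] -> [S,S,S]
Op 10: C2 read [C2 read: already in S, no change] -> [S,S,S]
Op 11: C2 read [C2 read: already in S, no change] -> [S,S,S]
Op 12: C2 read [C2 read: already in S, no change] -> [S,S,S]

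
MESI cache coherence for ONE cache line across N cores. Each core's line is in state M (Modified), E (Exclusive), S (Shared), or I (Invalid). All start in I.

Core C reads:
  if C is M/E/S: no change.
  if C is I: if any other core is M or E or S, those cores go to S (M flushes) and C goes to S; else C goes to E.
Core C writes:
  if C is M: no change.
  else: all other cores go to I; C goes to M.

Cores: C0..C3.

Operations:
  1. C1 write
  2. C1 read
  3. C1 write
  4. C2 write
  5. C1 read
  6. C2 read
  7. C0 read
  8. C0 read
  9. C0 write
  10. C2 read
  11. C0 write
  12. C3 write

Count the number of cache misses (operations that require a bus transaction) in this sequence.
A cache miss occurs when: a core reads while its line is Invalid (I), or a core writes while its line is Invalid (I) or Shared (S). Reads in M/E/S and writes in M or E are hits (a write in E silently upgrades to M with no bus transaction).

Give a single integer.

Answer: 8

Derivation:
Op 1: C1 write [C1 write: invalidate none -> C1=M] -> [I,M,I,I] [MISS #1: write from I]
Op 2: C1 read [C1 read: already in M, no change] -> [I,M,I,I] [hit: read from M]
Op 3: C1 write [C1 write: already M (modified), no change] -> [I,M,I,I] [hit: write from M]
Op 4: C2 write [C2 write: invalidate ['C1=M'] -> C2=M] -> [I,I,M,I] [MISS #2: write from I]
Op 5: C1 read [C1 read from I: others=['C2=M'] -> C1=S, others downsized to S] -> [I,S,S,I] [MISS #3: read from I]
Op 6: C2 read [C2 read: already in S, no change] -> [I,S,S,I] [hit: read from S]
Op 7: C0 read [C0 read from I: others=['C1=S', 'C2=S'] -> C0=S, others downsized to S] -> [S,S,S,I] [MISS #4: read from I]
Op 8: C0 read [C0 read: already in S, no change] -> [S,S,S,I] [hit: read from S]
Op 9: C0 write [C0 write: invalidate ['C1=S', 'C2=S'] -> C0=M] -> [M,I,I,I] [MISS #5: write from S]
Op 10: C2 read [C2 read from I: others=['C0=M'] -> C2=S, others downsized to S] -> [S,I,S,I] [MISS #6: read from I]
Op 11: C0 write [C0 write: invalidate ['C2=S'] -> C0=M] -> [M,I,I,I] [MISS #7: write from S]
Op 12: C3 write [C3 write: invalidate ['C0=M'] -> C3=M] -> [I,I,I,M] [MISS #8: write from I]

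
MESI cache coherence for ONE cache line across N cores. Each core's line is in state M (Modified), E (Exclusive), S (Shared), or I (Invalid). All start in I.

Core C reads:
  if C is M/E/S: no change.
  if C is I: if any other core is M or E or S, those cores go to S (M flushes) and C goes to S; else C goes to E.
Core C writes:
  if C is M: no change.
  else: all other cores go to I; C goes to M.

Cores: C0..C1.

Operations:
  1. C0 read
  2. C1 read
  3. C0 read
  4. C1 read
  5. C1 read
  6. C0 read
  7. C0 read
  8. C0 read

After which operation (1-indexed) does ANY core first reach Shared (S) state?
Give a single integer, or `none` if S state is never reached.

Op 1: C0 read [C0 read from I: no other sharers -> C0=E (exclusive)] -> [E,I]
Op 2: C1 read [C1 read from I: others=['C0=E'] -> C1=S, others downsized to S] -> [S,S]
  -> First S state at op 2; remaining ops need not be traced.

Answer: 2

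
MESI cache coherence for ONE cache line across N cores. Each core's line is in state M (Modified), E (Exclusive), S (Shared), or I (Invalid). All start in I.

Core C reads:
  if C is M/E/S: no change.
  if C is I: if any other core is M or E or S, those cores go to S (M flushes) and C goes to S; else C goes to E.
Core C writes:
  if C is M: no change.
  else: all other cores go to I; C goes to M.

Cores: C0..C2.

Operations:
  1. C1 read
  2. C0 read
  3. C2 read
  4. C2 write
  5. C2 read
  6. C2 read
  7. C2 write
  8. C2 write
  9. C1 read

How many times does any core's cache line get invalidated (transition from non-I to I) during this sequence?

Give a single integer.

Answer: 2

Derivation:
Op 1: C1 read [C1 read from I: no other sharers -> C1=E (exclusive)] -> [I,E,I] (invalidations this op: 0; running total: 0)
Op 2: C0 read [C0 read from I: others=['C1=E'] -> C0=S, others downsized to S] -> [S,S,I] (invalidations this op: 0; running total: 0)
Op 3: C2 read [C2 read from I: others=['C0=S', 'C1=S'] -> C2=S, others downsized to S] -> [S,S,S] (invalidations this op: 0; running total: 0)
Op 4: C2 write [C2 write: invalidate ['C0=S', 'C1=S'] -> C2=M] -> [I,I,M] (invalidations this op: 2; running total: 2)
Op 5: C2 read [C2 read: already in M, no change] -> [I,I,M] (invalidations this op: 0; running total: 2)
Op 6: C2 read [C2 read: already in M, no change] -> [I,I,M] (invalidations this op: 0; running total: 2)
Op 7: C2 write [C2 write: already M (modified), no change] -> [I,I,M] (invalidations this op: 0; running total: 2)
Op 8: C2 write [C2 write: already M (modified), no change] -> [I,I,M] (invalidations this op: 0; running total: 2)
Op 9: C1 read [C1 read from I: others=['C2=M'] -> C1=S, others downsized to S] -> [I,S,S] (invalidations this op: 0; running total: 2)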